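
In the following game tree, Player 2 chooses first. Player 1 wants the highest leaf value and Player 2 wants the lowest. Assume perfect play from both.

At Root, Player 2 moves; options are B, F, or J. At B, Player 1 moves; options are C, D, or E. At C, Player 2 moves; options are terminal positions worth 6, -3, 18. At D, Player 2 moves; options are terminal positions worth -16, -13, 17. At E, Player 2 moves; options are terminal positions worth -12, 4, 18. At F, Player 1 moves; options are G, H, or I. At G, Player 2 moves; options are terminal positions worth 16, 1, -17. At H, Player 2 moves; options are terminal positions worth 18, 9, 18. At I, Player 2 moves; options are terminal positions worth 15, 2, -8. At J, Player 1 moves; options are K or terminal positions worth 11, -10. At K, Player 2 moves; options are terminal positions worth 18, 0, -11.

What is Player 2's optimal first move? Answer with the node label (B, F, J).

C (Player 2): min(6, -3, 18) = -3
D (Player 2): min(-16, -13, 17) = -16
E (Player 2): min(-12, 4, 18) = -12
B (Player 1): max(-3, -16, -12) = -3
G (Player 2): min(16, 1, -17) = -17
H (Player 2): min(18, 9, 18) = 9
I (Player 2): min(15, 2, -8) = -8
F (Player 1): max(-17, 9, -8) = 9
K (Player 2): min(18, 0, -11) = -11
J (Player 1): max(-11, 11, -10) = 11
Root (Player 2): min(-3, 9, 11) = -3
Player 2 picks the child with the lowest value: B (value -3).

B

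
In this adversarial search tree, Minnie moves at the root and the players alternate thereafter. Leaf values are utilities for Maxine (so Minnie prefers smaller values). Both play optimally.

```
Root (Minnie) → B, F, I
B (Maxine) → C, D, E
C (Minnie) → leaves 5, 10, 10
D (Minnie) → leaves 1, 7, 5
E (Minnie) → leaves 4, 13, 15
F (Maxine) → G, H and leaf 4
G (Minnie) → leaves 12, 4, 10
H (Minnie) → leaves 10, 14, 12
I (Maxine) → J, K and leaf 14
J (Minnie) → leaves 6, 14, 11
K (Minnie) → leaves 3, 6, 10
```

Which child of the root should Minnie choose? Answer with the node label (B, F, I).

C (Minnie): min(5, 10, 10) = 5
D (Minnie): min(1, 7, 5) = 1
E (Minnie): min(4, 13, 15) = 4
B (Maxine): max(5, 1, 4) = 5
G (Minnie): min(12, 4, 10) = 4
H (Minnie): min(10, 14, 12) = 10
F (Maxine): max(4, 10, 4) = 10
J (Minnie): min(6, 14, 11) = 6
K (Minnie): min(3, 6, 10) = 3
I (Maxine): max(6, 3, 14) = 14
Root (Minnie): min(5, 10, 14) = 5
Minnie picks the child with the lowest value: B (value 5).

B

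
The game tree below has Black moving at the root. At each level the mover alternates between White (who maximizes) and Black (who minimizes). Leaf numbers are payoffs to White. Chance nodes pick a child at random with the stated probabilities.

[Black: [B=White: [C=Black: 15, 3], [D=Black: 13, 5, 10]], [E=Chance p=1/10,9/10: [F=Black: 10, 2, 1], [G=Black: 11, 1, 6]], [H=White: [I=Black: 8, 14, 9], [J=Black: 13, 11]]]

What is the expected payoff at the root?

C (Black): min(15, 3) = 3
D (Black): min(13, 5, 10) = 5
B (White): max(3, 5) = 5
F (Black): min(10, 2, 1) = 1
G (Black): min(11, 1, 6) = 1
E (Chance): 1/10·1 + 9/10·1 = 1
I (Black): min(8, 14, 9) = 8
J (Black): min(13, 11) = 11
H (White): max(8, 11) = 11
Root (Black): min(5, 1, 11) = 1

1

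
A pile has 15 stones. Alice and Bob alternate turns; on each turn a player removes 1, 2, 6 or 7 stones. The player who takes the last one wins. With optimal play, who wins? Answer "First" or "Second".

Positions where the player to move wins (W) vs loses (L):
i:   0  1  2  3  4  5  6  7  8  9 10 11 12 13 14 15
     L  W  W  L  W  W  W  W  L  W  W  L  W  W  W  W
Position 15 is W, so the first player wins.

First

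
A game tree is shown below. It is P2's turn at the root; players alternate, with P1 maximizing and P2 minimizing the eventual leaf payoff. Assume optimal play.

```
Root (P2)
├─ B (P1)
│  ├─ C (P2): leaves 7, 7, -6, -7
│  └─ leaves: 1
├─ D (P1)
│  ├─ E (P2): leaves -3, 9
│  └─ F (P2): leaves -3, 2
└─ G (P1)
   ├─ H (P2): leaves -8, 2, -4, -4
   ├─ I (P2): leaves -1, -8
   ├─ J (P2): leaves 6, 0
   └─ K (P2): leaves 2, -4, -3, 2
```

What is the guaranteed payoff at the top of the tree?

-3

C (P2): min(7, 7, -6, -7) = -7
B (P1): max(-7, 1) = 1
E (P2): min(-3, 9) = -3
F (P2): min(-3, 2) = -3
D (P1): max(-3, -3) = -3
H (P2): min(-8, 2, -4, -4) = -8
I (P2): min(-1, -8) = -8
J (P2): min(6, 0) = 0
K (P2): min(2, -4, -3, 2) = -4
G (P1): max(-8, -8, 0, -4) = 0
Root (P2): min(1, -3, 0) = -3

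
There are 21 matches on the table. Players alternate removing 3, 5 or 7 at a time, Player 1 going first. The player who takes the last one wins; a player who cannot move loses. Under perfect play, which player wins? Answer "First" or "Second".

Positions where the player to move wins (W) vs loses (L):
i:   0  1  2  3  4  5  6  7  8  9 10 11 12 13 14 15 16 17 18 19 20 21
     L  L  L  W  W  W  W  W  W  W  L  L  L  W  W  W  W  W  W  W  L  L
Position 21 is L, so the second player wins.

Second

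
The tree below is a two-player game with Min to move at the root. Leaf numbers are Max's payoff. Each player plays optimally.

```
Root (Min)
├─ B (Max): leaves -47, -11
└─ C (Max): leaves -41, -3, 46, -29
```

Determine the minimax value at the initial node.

-11

B (Max): max(-47, -11) = -11
C (Max): max(-41, -3, 46, -29) = 46
Root (Min): min(-11, 46) = -11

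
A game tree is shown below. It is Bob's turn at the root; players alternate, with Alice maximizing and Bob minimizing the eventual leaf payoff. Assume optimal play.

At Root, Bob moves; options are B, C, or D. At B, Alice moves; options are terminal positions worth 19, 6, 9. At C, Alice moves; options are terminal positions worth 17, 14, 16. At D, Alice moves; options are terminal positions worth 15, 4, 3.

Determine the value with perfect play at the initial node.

B (Alice): max(19, 6, 9) = 19
C (Alice): max(17, 14, 16) = 17
D (Alice): max(15, 4, 3) = 15
Root (Bob): min(19, 17, 15) = 15

15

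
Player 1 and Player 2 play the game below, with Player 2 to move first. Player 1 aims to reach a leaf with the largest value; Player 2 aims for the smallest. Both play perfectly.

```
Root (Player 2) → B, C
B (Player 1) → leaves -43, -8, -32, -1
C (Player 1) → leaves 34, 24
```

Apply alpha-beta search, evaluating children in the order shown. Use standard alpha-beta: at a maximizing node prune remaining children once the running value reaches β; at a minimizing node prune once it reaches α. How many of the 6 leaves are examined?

5

B [α=-∞,β=+∞]: v=-1
C [α=-∞,β=-1]: v=34 after child 1 ≥ β → β-cutoff, skip 1
Root [α=-∞,β=+∞]: v=-1
Leaves evaluated: 5 of 6.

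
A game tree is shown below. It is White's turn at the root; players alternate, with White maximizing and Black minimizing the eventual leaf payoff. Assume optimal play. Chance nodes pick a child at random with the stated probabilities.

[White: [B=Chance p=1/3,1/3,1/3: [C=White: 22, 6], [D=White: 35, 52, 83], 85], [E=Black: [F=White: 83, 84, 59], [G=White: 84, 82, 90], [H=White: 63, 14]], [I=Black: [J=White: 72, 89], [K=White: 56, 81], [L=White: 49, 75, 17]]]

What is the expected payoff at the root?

C (White): max(22, 6) = 22
D (White): max(35, 52, 83) = 83
B (Chance): 1/3·22 + 1/3·83 + 1/3·85 = 63.33
F (White): max(83, 84, 59) = 84
G (White): max(84, 82, 90) = 90
H (White): max(63, 14) = 63
E (Black): min(84, 90, 63) = 63
J (White): max(72, 89) = 89
K (White): max(56, 81) = 81
L (White): max(49, 75, 17) = 75
I (Black): min(89, 81, 75) = 75
Root (White): max(63.33, 63, 75) = 75

75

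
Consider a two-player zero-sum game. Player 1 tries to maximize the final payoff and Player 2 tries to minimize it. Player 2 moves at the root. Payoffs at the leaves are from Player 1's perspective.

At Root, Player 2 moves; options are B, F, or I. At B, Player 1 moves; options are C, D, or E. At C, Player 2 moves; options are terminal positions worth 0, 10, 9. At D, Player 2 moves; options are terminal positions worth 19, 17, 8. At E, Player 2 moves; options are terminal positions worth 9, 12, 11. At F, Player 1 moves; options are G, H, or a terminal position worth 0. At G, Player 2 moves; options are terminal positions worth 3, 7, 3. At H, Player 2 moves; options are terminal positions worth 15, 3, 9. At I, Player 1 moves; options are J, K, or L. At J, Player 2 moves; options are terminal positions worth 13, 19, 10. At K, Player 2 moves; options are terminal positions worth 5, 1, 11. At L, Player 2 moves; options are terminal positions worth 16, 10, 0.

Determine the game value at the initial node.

C (Player 2): min(0, 10, 9) = 0
D (Player 2): min(19, 17, 8) = 8
E (Player 2): min(9, 12, 11) = 9
B (Player 1): max(0, 8, 9) = 9
G (Player 2): min(3, 7, 3) = 3
H (Player 2): min(15, 3, 9) = 3
F (Player 1): max(3, 3, 0) = 3
J (Player 2): min(13, 19, 10) = 10
K (Player 2): min(5, 1, 11) = 1
L (Player 2): min(16, 10, 0) = 0
I (Player 1): max(10, 1, 0) = 10
Root (Player 2): min(9, 3, 10) = 3

3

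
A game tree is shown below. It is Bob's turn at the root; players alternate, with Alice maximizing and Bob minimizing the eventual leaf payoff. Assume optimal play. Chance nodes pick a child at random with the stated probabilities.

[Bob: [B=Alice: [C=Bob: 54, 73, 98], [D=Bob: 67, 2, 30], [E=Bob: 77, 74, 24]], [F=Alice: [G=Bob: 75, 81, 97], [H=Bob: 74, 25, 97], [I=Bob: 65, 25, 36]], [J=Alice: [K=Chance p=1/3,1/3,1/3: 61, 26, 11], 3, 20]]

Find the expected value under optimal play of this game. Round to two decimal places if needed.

32.67

C (Bob): min(54, 73, 98) = 54
D (Bob): min(67, 2, 30) = 2
E (Bob): min(77, 74, 24) = 24
B (Alice): max(54, 2, 24) = 54
G (Bob): min(75, 81, 97) = 75
H (Bob): min(74, 25, 97) = 25
I (Bob): min(65, 25, 36) = 25
F (Alice): max(75, 25, 25) = 75
K (Chance): 1/3·61 + 1/3·26 + 1/3·11 = 32.67
J (Alice): max(32.67, 3, 20) = 32.67
Root (Bob): min(54, 75, 32.67) = 32.67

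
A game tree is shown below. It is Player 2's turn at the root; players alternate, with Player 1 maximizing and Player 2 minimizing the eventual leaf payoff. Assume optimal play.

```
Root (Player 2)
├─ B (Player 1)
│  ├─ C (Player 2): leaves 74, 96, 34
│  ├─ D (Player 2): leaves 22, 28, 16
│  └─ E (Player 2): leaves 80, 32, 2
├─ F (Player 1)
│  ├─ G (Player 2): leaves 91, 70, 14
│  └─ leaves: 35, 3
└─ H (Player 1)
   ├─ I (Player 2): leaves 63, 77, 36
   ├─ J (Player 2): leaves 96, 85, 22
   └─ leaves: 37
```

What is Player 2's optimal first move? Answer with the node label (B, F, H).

C (Player 2): min(74, 96, 34) = 34
D (Player 2): min(22, 28, 16) = 16
E (Player 2): min(80, 32, 2) = 2
B (Player 1): max(34, 16, 2) = 34
G (Player 2): min(91, 70, 14) = 14
F (Player 1): max(14, 35, 3) = 35
I (Player 2): min(63, 77, 36) = 36
J (Player 2): min(96, 85, 22) = 22
H (Player 1): max(36, 22, 37) = 37
Root (Player 2): min(34, 35, 37) = 34
Player 2 picks the child with the lowest value: B (value 34).

B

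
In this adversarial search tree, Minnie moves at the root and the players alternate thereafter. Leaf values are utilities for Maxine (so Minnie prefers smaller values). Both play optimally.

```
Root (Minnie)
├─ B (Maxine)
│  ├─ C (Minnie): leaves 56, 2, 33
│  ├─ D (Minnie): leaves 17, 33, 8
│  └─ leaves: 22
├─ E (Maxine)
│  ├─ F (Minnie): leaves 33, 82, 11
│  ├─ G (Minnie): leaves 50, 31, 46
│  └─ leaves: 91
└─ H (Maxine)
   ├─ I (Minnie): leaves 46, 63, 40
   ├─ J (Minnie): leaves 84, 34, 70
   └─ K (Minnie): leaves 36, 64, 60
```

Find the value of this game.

22

C (Minnie): min(56, 2, 33) = 2
D (Minnie): min(17, 33, 8) = 8
B (Maxine): max(2, 8, 22) = 22
F (Minnie): min(33, 82, 11) = 11
G (Minnie): min(50, 31, 46) = 31
E (Maxine): max(11, 31, 91) = 91
I (Minnie): min(46, 63, 40) = 40
J (Minnie): min(84, 34, 70) = 34
K (Minnie): min(36, 64, 60) = 36
H (Maxine): max(40, 34, 36) = 40
Root (Minnie): min(22, 91, 40) = 22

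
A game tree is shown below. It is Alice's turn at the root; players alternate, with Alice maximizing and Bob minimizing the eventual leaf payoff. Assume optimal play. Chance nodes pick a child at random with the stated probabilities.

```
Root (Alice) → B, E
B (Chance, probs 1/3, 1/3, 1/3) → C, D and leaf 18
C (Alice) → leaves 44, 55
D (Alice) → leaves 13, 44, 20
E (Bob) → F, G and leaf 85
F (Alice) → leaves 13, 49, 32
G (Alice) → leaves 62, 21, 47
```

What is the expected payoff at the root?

C (Alice): max(44, 55) = 55
D (Alice): max(13, 44, 20) = 44
B (Chance): 1/3·55 + 1/3·44 + 1/3·18 = 39
F (Alice): max(13, 49, 32) = 49
G (Alice): max(62, 21, 47) = 62
E (Bob): min(49, 62, 85) = 49
Root (Alice): max(39, 49) = 49

49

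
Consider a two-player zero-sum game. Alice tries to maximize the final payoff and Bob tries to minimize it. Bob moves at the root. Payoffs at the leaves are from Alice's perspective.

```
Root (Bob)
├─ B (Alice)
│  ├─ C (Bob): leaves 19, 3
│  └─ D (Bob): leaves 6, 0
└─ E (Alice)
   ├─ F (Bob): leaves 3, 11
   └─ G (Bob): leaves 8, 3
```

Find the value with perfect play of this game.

C (Bob): min(19, 3) = 3
D (Bob): min(6, 0) = 0
B (Alice): max(3, 0) = 3
F (Bob): min(3, 11) = 3
G (Bob): min(8, 3) = 3
E (Alice): max(3, 3) = 3
Root (Bob): min(3, 3) = 3

3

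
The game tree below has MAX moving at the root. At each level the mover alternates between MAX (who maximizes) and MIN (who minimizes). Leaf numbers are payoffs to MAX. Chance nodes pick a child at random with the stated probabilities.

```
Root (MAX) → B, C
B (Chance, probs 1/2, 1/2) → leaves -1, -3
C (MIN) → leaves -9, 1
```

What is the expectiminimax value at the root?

B (Chance): 1/2·-1 + 1/2·-3 = -2
C (MIN): min(-9, 1) = -9
Root (MAX): max(-2, -9) = -2

-2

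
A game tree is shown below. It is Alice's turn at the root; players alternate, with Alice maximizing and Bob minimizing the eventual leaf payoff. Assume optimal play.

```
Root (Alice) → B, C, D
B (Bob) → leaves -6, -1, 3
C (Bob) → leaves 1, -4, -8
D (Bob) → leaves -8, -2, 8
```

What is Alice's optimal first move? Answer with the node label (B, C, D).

B (Bob): min(-6, -1, 3) = -6
C (Bob): min(1, -4, -8) = -8
D (Bob): min(-8, -2, 8) = -8
Root (Alice): max(-6, -8, -8) = -6
Alice picks the child with the highest value: B (value -6).

B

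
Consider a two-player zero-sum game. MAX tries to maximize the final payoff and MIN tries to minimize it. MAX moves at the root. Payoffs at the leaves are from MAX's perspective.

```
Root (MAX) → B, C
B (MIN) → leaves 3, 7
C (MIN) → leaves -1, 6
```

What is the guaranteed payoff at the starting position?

3

B (MIN): min(3, 7) = 3
C (MIN): min(-1, 6) = -1
Root (MAX): max(3, -1) = 3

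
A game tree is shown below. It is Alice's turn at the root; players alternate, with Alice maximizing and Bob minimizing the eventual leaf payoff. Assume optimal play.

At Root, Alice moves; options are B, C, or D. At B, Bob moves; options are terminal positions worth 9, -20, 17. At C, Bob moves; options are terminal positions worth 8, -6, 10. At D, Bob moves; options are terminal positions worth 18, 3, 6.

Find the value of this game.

B (Bob): min(9, -20, 17) = -20
C (Bob): min(8, -6, 10) = -6
D (Bob): min(18, 3, 6) = 3
Root (Alice): max(-20, -6, 3) = 3

3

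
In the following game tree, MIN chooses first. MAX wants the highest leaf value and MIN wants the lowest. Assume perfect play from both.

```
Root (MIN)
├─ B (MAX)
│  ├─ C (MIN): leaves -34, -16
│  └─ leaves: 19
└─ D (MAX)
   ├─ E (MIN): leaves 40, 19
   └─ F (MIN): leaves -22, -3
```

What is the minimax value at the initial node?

19

C (MIN): min(-34, -16) = -34
B (MAX): max(-34, 19) = 19
E (MIN): min(40, 19) = 19
F (MIN): min(-22, -3) = -22
D (MAX): max(19, -22) = 19
Root (MIN): min(19, 19) = 19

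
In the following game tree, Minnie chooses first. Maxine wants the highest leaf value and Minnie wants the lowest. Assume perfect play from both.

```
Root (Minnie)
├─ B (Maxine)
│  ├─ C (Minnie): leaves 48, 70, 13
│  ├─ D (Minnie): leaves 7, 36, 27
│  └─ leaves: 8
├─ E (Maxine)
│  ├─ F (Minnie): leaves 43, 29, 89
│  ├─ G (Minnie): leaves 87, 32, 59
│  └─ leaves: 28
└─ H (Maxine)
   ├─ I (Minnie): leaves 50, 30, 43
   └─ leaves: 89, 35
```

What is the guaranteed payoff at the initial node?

C (Minnie): min(48, 70, 13) = 13
D (Minnie): min(7, 36, 27) = 7
B (Maxine): max(13, 7, 8) = 13
F (Minnie): min(43, 29, 89) = 29
G (Minnie): min(87, 32, 59) = 32
E (Maxine): max(29, 32, 28) = 32
I (Minnie): min(50, 30, 43) = 30
H (Maxine): max(30, 89, 35) = 89
Root (Minnie): min(13, 32, 89) = 13

13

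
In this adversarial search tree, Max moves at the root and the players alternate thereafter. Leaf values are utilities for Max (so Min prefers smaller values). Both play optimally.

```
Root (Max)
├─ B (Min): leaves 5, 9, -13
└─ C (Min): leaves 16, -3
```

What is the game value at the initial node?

B (Min): min(5, 9, -13) = -13
C (Min): min(16, -3) = -3
Root (Max): max(-13, -3) = -3

-3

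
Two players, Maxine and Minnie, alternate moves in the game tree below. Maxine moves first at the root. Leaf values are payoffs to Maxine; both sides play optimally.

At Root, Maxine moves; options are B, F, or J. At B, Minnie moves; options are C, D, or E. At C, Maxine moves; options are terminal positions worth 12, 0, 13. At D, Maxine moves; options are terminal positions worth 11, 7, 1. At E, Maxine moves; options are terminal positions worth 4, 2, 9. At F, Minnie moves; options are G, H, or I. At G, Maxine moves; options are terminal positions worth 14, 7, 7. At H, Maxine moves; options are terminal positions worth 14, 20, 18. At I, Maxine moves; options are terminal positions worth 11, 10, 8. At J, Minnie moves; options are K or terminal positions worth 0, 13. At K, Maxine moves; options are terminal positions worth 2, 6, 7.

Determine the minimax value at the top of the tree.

C (Maxine): max(12, 0, 13) = 13
D (Maxine): max(11, 7, 1) = 11
E (Maxine): max(4, 2, 9) = 9
B (Minnie): min(13, 11, 9) = 9
G (Maxine): max(14, 7, 7) = 14
H (Maxine): max(14, 20, 18) = 20
I (Maxine): max(11, 10, 8) = 11
F (Minnie): min(14, 20, 11) = 11
K (Maxine): max(2, 6, 7) = 7
J (Minnie): min(7, 0, 13) = 0
Root (Maxine): max(9, 11, 0) = 11

11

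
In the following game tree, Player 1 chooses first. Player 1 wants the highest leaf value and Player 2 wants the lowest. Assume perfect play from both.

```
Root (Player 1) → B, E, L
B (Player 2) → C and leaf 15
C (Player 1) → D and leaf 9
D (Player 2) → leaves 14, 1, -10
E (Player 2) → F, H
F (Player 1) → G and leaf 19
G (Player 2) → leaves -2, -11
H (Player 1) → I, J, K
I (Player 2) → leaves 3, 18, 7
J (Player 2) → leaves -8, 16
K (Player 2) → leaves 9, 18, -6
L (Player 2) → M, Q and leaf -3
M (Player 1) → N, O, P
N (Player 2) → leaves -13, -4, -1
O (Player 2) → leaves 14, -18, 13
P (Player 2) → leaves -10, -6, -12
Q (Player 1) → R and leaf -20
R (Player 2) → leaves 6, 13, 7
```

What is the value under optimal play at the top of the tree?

D (Player 2): min(14, 1, -10) = -10
C (Player 1): max(-10, 9) = 9
B (Player 2): min(9, 15) = 9
G (Player 2): min(-2, -11) = -11
F (Player 1): max(-11, 19) = 19
I (Player 2): min(3, 18, 7) = 3
J (Player 2): min(-8, 16) = -8
K (Player 2): min(9, 18, -6) = -6
H (Player 1): max(3, -8, -6) = 3
E (Player 2): min(19, 3) = 3
N (Player 2): min(-13, -4, -1) = -13
O (Player 2): min(14, -18, 13) = -18
P (Player 2): min(-10, -6, -12) = -12
M (Player 1): max(-13, -18, -12) = -12
R (Player 2): min(6, 13, 7) = 6
Q (Player 1): max(6, -20) = 6
L (Player 2): min(-12, 6, -3) = -12
Root (Player 1): max(9, 3, -12) = 9

9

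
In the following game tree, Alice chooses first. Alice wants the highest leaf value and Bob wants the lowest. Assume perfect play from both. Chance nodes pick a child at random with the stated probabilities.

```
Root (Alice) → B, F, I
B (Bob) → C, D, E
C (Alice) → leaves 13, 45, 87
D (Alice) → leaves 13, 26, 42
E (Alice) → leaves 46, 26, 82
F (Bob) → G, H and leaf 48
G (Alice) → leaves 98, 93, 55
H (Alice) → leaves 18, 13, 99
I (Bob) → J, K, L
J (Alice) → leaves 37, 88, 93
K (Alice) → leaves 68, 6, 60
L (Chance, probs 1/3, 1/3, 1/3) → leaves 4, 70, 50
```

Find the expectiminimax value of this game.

48

C (Alice): max(13, 45, 87) = 87
D (Alice): max(13, 26, 42) = 42
E (Alice): max(46, 26, 82) = 82
B (Bob): min(87, 42, 82) = 42
G (Alice): max(98, 93, 55) = 98
H (Alice): max(18, 13, 99) = 99
F (Bob): min(98, 99, 48) = 48
J (Alice): max(37, 88, 93) = 93
K (Alice): max(68, 6, 60) = 68
L (Chance): 1/3·4 + 1/3·70 + 1/3·50 = 41.33
I (Bob): min(93, 68, 41.33) = 41.33
Root (Alice): max(42, 48, 41.33) = 48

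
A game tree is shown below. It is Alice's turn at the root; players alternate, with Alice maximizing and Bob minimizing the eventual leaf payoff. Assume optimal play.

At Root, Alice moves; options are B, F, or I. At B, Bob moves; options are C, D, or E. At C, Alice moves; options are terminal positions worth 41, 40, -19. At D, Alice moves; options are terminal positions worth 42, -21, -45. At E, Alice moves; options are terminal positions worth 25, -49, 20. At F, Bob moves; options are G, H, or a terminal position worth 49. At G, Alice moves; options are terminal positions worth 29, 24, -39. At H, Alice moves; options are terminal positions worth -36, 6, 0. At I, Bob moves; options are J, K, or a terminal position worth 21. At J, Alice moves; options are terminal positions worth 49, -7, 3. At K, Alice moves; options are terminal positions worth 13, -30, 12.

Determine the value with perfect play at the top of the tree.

C (Alice): max(41, 40, -19) = 41
D (Alice): max(42, -21, -45) = 42
E (Alice): max(25, -49, 20) = 25
B (Bob): min(41, 42, 25) = 25
G (Alice): max(29, 24, -39) = 29
H (Alice): max(-36, 6, 0) = 6
F (Bob): min(29, 6, 49) = 6
J (Alice): max(49, -7, 3) = 49
K (Alice): max(13, -30, 12) = 13
I (Bob): min(49, 13, 21) = 13
Root (Alice): max(25, 6, 13) = 25

25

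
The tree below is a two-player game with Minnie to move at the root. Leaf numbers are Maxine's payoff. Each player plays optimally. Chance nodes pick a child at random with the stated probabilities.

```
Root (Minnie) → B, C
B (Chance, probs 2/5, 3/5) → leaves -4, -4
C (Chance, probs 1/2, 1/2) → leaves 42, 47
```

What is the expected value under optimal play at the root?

-4

B (Chance): 2/5·-4 + 3/5·-4 = -4
C (Chance): 1/2·42 + 1/2·47 = 44.5
Root (Minnie): min(-4, 44.5) = -4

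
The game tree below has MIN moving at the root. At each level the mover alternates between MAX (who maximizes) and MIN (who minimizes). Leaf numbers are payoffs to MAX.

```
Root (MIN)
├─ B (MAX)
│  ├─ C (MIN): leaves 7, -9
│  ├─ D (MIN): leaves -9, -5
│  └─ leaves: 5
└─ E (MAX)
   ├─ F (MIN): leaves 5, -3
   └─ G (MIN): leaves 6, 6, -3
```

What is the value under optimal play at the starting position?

-3

C (MIN): min(7, -9) = -9
D (MIN): min(-9, -5) = -9
B (MAX): max(-9, -9, 5) = 5
F (MIN): min(5, -3) = -3
G (MIN): min(6, 6, -3) = -3
E (MAX): max(-3, -3) = -3
Root (MIN): min(5, -3) = -3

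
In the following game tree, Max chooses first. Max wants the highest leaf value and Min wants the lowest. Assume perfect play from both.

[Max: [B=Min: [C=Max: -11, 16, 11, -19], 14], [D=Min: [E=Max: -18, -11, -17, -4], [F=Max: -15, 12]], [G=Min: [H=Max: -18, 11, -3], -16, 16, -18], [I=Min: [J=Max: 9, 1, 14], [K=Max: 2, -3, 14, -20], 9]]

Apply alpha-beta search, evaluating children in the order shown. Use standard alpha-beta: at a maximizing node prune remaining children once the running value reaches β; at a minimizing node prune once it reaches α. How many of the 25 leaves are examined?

C [α=-∞,β=+∞]: v=16
B [α=-∞,β=+∞]: v=14
E [α=14,β=+∞]: v=-4
D [α=14,β=+∞]: v=-4 after child 1 ≤ α → α-cutoff, skip 1
H [α=14,β=+∞]: v=11
G [α=14,β=+∞]: v=11 after child 1 ≤ α → α-cutoff, skip 3
J [α=14,β=+∞]: v=14
I [α=14,β=+∞]: v=14 after child 1 ≤ α → α-cutoff, skip 2
Root [α=-∞,β=+∞]: v=14
Leaves evaluated: 15 of 25.

15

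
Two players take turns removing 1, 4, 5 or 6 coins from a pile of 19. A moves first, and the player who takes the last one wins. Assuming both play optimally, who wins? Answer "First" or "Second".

First

i:   0  1  2  3  4  5  6  7  8  9 10 11 12 13 14 15 16 17 18 19
     L  W  L  W  W  W  W  W  W  L  W  L  W  W  W  W  W  W  L  W
Position 19 is W, so the first player wins.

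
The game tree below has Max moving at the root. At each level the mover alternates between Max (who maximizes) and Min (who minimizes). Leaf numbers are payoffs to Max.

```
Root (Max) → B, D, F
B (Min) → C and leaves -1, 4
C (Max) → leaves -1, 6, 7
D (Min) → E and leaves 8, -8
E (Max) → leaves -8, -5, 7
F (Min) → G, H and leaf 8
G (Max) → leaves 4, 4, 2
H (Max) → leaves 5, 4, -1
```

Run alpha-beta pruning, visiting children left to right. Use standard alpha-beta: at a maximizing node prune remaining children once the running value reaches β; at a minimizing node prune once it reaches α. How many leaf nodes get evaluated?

15

C [α=-∞,β=+∞]: v=7
B [α=-∞,β=+∞]: v=-1
E [α=-1,β=+∞]: v=7
D [α=-1,β=+∞]: v=-8
G [α=-1,β=+∞]: v=4
H [α=-1,β=4]: v=5 after child 1 ≥ β → β-cutoff, skip 2
F [α=-1,β=+∞]: v=4
Root [α=-∞,β=+∞]: v=4
Leaves evaluated: 15 of 17.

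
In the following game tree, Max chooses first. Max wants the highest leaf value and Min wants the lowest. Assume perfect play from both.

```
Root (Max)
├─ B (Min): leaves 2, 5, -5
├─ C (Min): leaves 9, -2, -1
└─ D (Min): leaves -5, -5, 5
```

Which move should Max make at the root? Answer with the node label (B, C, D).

B (Min): min(2, 5, -5) = -5
C (Min): min(9, -2, -1) = -2
D (Min): min(-5, -5, 5) = -5
Root (Max): max(-5, -2, -5) = -2
Max picks the child with the highest value: C (value -2).

C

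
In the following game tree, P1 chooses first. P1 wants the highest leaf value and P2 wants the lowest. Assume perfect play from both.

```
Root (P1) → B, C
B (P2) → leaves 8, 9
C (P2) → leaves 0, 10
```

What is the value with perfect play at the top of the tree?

B (P2): min(8, 9) = 8
C (P2): min(0, 10) = 0
Root (P1): max(8, 0) = 8

8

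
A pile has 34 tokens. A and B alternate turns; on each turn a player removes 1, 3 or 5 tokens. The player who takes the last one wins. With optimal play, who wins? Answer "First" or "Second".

W/L table (W = player to move can force a win):
i:   0  1  2  3  4  5  6  7  8  9 10 11 12 13 14 15 16 17 18 19 20 21 22 23 24 25 26 27 28 29 30 31 32 33 34
     L  W  L  W  L  W  L  W  L  W  L  W  L  W  L  W  L  W  L  W  L  W  L  W  L  W  L  W  L  W  L  W  L  W  L
Position 34 is L, so the second player wins.

Second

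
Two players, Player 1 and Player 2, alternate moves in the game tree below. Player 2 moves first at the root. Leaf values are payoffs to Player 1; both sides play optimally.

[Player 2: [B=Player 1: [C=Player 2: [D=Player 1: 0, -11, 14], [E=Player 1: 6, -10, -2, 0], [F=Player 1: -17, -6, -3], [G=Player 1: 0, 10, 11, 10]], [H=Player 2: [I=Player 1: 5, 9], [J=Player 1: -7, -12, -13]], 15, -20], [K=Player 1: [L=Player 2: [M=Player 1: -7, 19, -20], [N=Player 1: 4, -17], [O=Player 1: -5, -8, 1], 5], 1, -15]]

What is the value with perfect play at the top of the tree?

1

D (Player 1): max(0, -11, 14) = 14
E (Player 1): max(6, -10, -2, 0) = 6
F (Player 1): max(-17, -6, -3) = -3
G (Player 1): max(0, 10, 11, 10) = 11
C (Player 2): min(14, 6, -3, 11) = -3
I (Player 1): max(5, 9) = 9
J (Player 1): max(-7, -12, -13) = -7
H (Player 2): min(9, -7) = -7
B (Player 1): max(-3, -7, 15, -20) = 15
M (Player 1): max(-7, 19, -20) = 19
N (Player 1): max(4, -17) = 4
O (Player 1): max(-5, -8, 1) = 1
L (Player 2): min(19, 4, 1, 5) = 1
K (Player 1): max(1, 1, -15) = 1
Root (Player 2): min(15, 1) = 1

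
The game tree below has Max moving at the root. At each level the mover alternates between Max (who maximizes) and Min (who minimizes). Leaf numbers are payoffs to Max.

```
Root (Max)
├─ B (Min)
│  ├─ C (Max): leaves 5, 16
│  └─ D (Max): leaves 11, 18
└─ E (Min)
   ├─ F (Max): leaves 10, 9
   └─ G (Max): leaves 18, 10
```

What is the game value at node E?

10

F: max(10, 9) = 10
G: max(18, 10) = 18
E: min(10, 18) = 10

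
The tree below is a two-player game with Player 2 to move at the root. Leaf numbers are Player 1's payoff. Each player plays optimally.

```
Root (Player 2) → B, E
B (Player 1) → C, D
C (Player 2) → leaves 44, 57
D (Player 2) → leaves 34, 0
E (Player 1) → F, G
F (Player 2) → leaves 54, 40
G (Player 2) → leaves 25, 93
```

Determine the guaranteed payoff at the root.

C (Player 2): min(44, 57) = 44
D (Player 2): min(34, 0) = 0
B (Player 1): max(44, 0) = 44
F (Player 2): min(54, 40) = 40
G (Player 2): min(25, 93) = 25
E (Player 1): max(40, 25) = 40
Root (Player 2): min(44, 40) = 40

40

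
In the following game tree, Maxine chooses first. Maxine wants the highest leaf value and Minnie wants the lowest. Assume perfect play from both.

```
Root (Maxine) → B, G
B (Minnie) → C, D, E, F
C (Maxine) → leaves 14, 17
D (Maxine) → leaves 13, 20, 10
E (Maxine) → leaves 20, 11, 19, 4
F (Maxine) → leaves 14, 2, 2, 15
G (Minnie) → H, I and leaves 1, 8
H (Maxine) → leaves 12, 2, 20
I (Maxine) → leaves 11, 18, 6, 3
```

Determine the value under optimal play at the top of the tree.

15

C (Maxine): max(14, 17) = 17
D (Maxine): max(13, 20, 10) = 20
E (Maxine): max(20, 11, 19, 4) = 20
F (Maxine): max(14, 2, 2, 15) = 15
B (Minnie): min(17, 20, 20, 15) = 15
H (Maxine): max(12, 2, 20) = 20
I (Maxine): max(11, 18, 6, 3) = 18
G (Minnie): min(20, 18, 1, 8) = 1
Root (Maxine): max(15, 1) = 15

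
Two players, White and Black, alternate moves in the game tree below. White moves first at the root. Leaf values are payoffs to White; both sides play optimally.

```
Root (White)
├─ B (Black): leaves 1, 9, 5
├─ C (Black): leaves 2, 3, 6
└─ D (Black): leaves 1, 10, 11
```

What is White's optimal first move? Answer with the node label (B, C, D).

B (Black): min(1, 9, 5) = 1
C (Black): min(2, 3, 6) = 2
D (Black): min(1, 10, 11) = 1
Root (White): max(1, 2, 1) = 2
White picks the child with the highest value: C (value 2).

C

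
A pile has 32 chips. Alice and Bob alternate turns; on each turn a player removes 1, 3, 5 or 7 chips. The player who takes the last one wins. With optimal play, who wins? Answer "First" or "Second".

Second

i:   0  1  2  3  4  5  6  7  8  9 10 11 12 13 14 15 16 17 18 19 20 21 22 23 24 25 26 27 28 29 30 31 32
     L  W  L  W  L  W  L  W  L  W  L  W  L  W  L  W  L  W  L  W  L  W  L  W  L  W  L  W  L  W  L  W  L
Position 32 is L, so the second player wins.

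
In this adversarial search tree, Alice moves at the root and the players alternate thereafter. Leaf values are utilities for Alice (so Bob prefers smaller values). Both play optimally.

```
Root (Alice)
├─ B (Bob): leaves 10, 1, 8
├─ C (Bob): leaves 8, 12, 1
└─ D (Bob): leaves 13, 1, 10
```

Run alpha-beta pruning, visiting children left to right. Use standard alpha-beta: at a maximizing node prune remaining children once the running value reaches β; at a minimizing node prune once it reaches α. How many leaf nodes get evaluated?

B [α=-∞,β=+∞]: v=1
C [α=1,β=+∞]: v=1
D [α=1,β=+∞]: v=1 after child 2 ≤ α → α-cutoff, skip 1
Root [α=-∞,β=+∞]: v=1
Leaves evaluated: 8 of 9.

8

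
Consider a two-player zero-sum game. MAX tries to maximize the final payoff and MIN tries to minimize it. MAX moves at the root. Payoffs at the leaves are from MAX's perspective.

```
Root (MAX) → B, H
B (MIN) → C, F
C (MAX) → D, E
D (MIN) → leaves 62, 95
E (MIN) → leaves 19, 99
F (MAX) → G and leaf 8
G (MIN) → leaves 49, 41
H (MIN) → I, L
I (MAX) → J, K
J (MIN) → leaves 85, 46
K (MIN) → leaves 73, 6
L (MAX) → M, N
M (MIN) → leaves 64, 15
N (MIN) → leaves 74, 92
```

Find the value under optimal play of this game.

D (MIN): min(62, 95) = 62
E (MIN): min(19, 99) = 19
C (MAX): max(62, 19) = 62
G (MIN): min(49, 41) = 41
F (MAX): max(41, 8) = 41
B (MIN): min(62, 41) = 41
J (MIN): min(85, 46) = 46
K (MIN): min(73, 6) = 6
I (MAX): max(46, 6) = 46
M (MIN): min(64, 15) = 15
N (MIN): min(74, 92) = 74
L (MAX): max(15, 74) = 74
H (MIN): min(46, 74) = 46
Root (MAX): max(41, 46) = 46

46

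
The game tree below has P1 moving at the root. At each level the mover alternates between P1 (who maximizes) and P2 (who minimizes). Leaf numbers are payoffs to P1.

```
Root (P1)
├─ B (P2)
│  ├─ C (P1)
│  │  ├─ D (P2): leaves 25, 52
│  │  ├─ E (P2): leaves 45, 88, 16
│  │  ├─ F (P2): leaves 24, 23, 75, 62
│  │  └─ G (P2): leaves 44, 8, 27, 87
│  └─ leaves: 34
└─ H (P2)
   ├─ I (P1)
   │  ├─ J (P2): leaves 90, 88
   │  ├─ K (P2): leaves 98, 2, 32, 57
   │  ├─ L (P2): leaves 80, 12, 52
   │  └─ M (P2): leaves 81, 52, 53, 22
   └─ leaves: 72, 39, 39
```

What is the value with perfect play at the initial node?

D (P2): min(25, 52) = 25
E (P2): min(45, 88, 16) = 16
F (P2): min(24, 23, 75, 62) = 23
G (P2): min(44, 8, 27, 87) = 8
C (P1): max(25, 16, 23, 8) = 25
B (P2): min(25, 34) = 25
J (P2): min(90, 88) = 88
K (P2): min(98, 2, 32, 57) = 2
L (P2): min(80, 12, 52) = 12
M (P2): min(81, 52, 53, 22) = 22
I (P1): max(88, 2, 12, 22) = 88
H (P2): min(88, 72, 39, 39) = 39
Root (P1): max(25, 39) = 39

39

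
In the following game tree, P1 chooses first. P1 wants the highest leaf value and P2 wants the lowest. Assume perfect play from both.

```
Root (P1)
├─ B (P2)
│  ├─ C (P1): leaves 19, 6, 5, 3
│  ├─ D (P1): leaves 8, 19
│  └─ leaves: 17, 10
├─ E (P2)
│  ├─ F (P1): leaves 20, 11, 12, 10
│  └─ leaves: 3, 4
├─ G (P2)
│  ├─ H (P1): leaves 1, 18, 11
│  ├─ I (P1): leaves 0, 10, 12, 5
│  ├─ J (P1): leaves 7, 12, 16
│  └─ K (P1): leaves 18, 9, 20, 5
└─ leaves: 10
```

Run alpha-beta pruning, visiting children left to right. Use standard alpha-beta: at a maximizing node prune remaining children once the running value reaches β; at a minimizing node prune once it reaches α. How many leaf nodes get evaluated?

C [α=-∞,β=+∞]: v=19
D [α=-∞,β=19]: v=19
B [α=-∞,β=+∞]: v=10
F [α=10,β=+∞]: v=20
E [α=10,β=+∞]: v=3 after child 2 ≤ α → α-cutoff, skip 1
H [α=10,β=+∞]: v=18
I [α=10,β=18]: v=12
J [α=10,β=12]: v=12 after child 2 ≥ β → β-cutoff, skip 1
K [α=10,β=12]: v=18 after child 1 ≥ β → β-cutoff, skip 3
G [α=10,β=+∞]: v=12
Root [α=-∞,β=+∞]: v=12
Leaves evaluated: 24 of 29.

24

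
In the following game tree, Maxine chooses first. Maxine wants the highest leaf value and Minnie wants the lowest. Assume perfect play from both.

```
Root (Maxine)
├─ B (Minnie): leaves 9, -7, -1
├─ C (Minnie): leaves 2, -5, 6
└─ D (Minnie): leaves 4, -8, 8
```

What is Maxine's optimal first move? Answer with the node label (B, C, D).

B (Minnie): min(9, -7, -1) = -7
C (Minnie): min(2, -5, 6) = -5
D (Minnie): min(4, -8, 8) = -8
Root (Maxine): max(-7, -5, -8) = -5
Maxine picks the child with the highest value: C (value -5).

C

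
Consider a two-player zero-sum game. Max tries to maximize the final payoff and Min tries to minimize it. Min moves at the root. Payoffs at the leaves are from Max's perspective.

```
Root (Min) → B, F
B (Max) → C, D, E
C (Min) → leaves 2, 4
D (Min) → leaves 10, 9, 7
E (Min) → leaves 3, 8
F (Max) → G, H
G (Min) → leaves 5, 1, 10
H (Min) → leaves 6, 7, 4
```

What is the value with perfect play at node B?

C: min(2, 4) = 2
D: min(10, 9, 7) = 7
E: min(3, 8) = 3
B: max(2, 7, 3) = 7

7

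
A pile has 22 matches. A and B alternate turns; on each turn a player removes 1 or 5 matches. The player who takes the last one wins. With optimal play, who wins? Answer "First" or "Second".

Second

W/L table (W = player to move can force a win):
i:   0  1  2  3  4  5  6  7  8  9 10 11 12 13 14 15 16 17 18 19 20 21 22
     L  W  L  W  L  W  L  W  L  W  L  W  L  W  L  W  L  W  L  W  L  W  L
Position 22 is L, so the second player wins.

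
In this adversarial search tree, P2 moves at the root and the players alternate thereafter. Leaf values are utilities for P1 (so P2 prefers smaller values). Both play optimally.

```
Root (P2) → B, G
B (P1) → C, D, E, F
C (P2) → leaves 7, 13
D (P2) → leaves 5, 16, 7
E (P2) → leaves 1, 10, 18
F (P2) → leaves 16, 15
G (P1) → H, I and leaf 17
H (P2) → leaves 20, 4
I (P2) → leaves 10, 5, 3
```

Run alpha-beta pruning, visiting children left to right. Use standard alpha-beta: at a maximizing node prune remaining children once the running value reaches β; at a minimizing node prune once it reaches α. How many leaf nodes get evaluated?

C [α=-∞,β=+∞]: v=7
D [α=7,β=+∞]: v=5 after child 1 ≤ α → α-cutoff, skip 2
E [α=7,β=+∞]: v=1 after child 1 ≤ α → α-cutoff, skip 2
F [α=7,β=+∞]: v=15
B [α=-∞,β=+∞]: v=15
H [α=-∞,β=15]: v=4
I [α=4,β=15]: v=3
G [α=-∞,β=15]: v=17
Root [α=-∞,β=+∞]: v=15
Leaves evaluated: 12 of 16.

12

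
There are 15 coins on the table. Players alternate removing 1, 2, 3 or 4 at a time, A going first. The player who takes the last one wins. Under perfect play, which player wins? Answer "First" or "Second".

Second

W/L table (W = player to move can force a win):
i:   0  1  2  3  4  5  6  7  8  9 10 11 12 13 14 15
     L  W  W  W  W  L  W  W  W  W  L  W  W  W  W  L
Position 15 is L, so the second player wins.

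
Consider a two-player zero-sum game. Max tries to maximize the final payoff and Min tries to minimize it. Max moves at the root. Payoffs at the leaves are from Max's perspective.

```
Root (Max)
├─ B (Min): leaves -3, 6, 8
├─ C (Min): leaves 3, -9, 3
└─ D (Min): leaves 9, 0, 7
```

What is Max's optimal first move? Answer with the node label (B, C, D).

D

B (Min): min(-3, 6, 8) = -3
C (Min): min(3, -9, 3) = -9
D (Min): min(9, 0, 7) = 0
Root (Max): max(-3, -9, 0) = 0
Max picks the child with the highest value: D (value 0).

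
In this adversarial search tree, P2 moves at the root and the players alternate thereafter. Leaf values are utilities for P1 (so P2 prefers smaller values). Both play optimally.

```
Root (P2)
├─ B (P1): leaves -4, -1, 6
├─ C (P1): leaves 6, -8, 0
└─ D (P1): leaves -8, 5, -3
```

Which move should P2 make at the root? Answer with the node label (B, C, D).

B (P1): max(-4, -1, 6) = 6
C (P1): max(6, -8, 0) = 6
D (P1): max(-8, 5, -3) = 5
Root (P2): min(6, 6, 5) = 5
P2 picks the child with the lowest value: D (value 5).

D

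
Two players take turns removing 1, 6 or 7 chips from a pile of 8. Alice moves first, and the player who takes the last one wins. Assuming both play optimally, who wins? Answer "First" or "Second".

First

Mark each pile size as W (mover wins) or L (mover loses):
i:   0  1  2  3  4  5  6  7  8
     L  W  L  W  L  W  W  W  W
Position 8 is W, so the first player wins.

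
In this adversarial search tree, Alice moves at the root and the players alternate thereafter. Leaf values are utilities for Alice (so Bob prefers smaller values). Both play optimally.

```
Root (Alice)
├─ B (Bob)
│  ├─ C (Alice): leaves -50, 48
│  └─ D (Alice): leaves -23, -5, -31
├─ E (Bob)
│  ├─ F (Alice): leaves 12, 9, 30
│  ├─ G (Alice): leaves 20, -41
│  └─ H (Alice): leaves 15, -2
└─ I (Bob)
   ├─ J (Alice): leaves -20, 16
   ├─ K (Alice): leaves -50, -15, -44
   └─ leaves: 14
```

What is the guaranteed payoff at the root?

15

C (Alice): max(-50, 48) = 48
D (Alice): max(-23, -5, -31) = -5
B (Bob): min(48, -5) = -5
F (Alice): max(12, 9, 30) = 30
G (Alice): max(20, -41) = 20
H (Alice): max(15, -2) = 15
E (Bob): min(30, 20, 15) = 15
J (Alice): max(-20, 16) = 16
K (Alice): max(-50, -15, -44) = -15
I (Bob): min(16, -15, 14) = -15
Root (Alice): max(-5, 15, -15) = 15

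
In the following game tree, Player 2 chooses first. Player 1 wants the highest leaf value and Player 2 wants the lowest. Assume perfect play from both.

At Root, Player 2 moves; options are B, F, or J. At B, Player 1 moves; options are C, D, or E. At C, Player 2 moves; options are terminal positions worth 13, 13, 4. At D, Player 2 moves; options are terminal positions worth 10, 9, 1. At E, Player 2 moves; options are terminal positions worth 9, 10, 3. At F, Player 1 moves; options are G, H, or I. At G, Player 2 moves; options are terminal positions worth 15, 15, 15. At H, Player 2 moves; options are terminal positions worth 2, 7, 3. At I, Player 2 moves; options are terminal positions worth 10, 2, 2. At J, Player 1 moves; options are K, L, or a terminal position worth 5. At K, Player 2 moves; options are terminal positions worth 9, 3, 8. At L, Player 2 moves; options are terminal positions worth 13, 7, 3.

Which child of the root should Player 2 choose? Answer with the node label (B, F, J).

B

C (Player 2): min(13, 13, 4) = 4
D (Player 2): min(10, 9, 1) = 1
E (Player 2): min(9, 10, 3) = 3
B (Player 1): max(4, 1, 3) = 4
G (Player 2): min(15, 15, 15) = 15
H (Player 2): min(2, 7, 3) = 2
I (Player 2): min(10, 2, 2) = 2
F (Player 1): max(15, 2, 2) = 15
K (Player 2): min(9, 3, 8) = 3
L (Player 2): min(13, 7, 3) = 3
J (Player 1): max(3, 3, 5) = 5
Root (Player 2): min(4, 15, 5) = 4
Player 2 picks the child with the lowest value: B (value 4).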